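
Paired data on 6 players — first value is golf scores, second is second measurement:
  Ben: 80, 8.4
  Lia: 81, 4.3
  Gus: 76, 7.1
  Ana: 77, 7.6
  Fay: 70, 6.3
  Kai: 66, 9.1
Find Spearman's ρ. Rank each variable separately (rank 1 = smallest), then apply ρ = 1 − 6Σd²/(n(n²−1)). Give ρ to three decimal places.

Ranks of variable 1: 5, 6, 3, 4, 2, 1
Ranks of variable 2: 5, 1, 3, 4, 2, 6
d = r₁ − r₂: 0, 5, 0, 0, 0, -5
d²: 0, 25, 0, 0, 0, 25; Σd² = 50
ρ = 1 − 6·50/(6·35) = 1 − 300/210 = -0.429

-0.429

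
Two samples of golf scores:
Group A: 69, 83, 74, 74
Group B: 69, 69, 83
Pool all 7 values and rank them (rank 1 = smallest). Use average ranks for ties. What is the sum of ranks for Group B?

10.5

Sorted (ascending): 69, 69, 69, 74, 74, 83, 83
The 3 values of 69 occupy positions 1–3 → average rank 2.
The 2 values of 74 occupy positions 4–5 → average rank (4+5)/2 = 4.5.
The 2 values of 83 occupy positions 6–7 → average rank (6+7)/2 = 6.5.
Group B values → pooled ranks: 69→2, 69→2, 83→6.5
Rank sum = 2 + 2 + 6.5 = 10.5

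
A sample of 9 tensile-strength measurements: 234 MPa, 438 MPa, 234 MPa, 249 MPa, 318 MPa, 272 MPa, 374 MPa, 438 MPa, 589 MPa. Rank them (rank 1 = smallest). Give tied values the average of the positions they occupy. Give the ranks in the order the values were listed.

1.5, 7.5, 1.5, 3, 5, 4, 6, 7.5, 9

Sorted (ascending): 234, 234, 249, 272, 318, 374, 438, 438, 589
The 2 values of 234 occupy positions 1–2 → average rank (1+2)/2 = 1.5.
The 2 values of 438 occupy positions 7–8 → average rank (7+8)/2 = 7.5.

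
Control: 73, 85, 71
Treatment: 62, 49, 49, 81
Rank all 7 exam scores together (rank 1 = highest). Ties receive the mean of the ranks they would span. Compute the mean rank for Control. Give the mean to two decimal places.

Sorted (descending): 85, 81, 73, 71, 62, 49, 49
The 2 values of 49 occupy positions 6–7 → average rank (6+7)/2 = 6.5.
Control values → pooled ranks: 73→3, 85→1, 71→4
Mean rank = (3 + 1 + 4) / 3 = 2.67

2.67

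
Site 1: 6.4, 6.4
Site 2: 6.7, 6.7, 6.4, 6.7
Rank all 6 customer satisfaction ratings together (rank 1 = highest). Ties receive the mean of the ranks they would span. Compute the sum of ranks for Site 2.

11

Sorted (descending): 6.7, 6.7, 6.7, 6.4, 6.4, 6.4
The 3 values of 6.7 occupy positions 1–3 → average rank 2.
The 3 values of 6.4 occupy positions 4–6 → average rank 5.
Site 2 values → pooled ranks: 6.7→2, 6.7→2, 6.4→5, 6.7→2
Rank sum = 2 + 2 + 5 + 2 = 11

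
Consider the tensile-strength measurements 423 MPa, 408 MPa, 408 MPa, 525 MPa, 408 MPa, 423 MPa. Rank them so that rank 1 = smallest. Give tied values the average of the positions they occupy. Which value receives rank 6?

525

Sorted (ascending): 408, 408, 408, 423, 423, 525
The 3 values of 408 occupy positions 1–3 → average rank 2.
The 2 values of 423 occupy positions 4–5 → average rank (4+5)/2 = 4.5.
Rank 6 → value 525.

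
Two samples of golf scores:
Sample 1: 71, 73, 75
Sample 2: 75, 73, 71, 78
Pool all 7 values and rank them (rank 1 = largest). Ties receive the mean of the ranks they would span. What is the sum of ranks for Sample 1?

Sorted (descending): 78, 75, 75, 73, 73, 71, 71
The 2 values of 75 occupy positions 2–3 → average rank (2+3)/2 = 2.5.
The 2 values of 73 occupy positions 4–5 → average rank (4+5)/2 = 4.5.
The 2 values of 71 occupy positions 6–7 → average rank (6+7)/2 = 6.5.
Sample 1 values → pooled ranks: 71→6.5, 73→4.5, 75→2.5
Rank sum = 6.5 + 4.5 + 2.5 = 13.5

13.5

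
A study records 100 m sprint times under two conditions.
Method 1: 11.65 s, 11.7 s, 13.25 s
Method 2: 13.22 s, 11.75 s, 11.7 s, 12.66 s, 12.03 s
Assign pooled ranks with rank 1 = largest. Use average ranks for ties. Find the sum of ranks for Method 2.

20.5

Sorted (descending): 13.25, 13.22, 12.66, 12.03, 11.75, 11.7, 11.7, 11.65
The 2 values of 11.7 occupy positions 6–7 → average rank (6+7)/2 = 6.5.
Method 2 values → pooled ranks: 13.22→2, 11.75→5, 11.7→6.5, 12.66→3, 12.03→4
Rank sum = 2 + 5 + 6.5 + 3 + 4 = 20.5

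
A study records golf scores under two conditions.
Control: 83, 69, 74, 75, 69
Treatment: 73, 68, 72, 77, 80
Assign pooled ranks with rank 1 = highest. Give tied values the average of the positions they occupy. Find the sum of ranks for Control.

Sorted (descending): 83, 80, 77, 75, 74, 73, 72, 69, 69, 68
The 2 values of 69 occupy positions 8–9 → average rank (8+9)/2 = 8.5.
Control values → pooled ranks: 83→1, 69→8.5, 74→5, 75→4, 69→8.5
Rank sum = 1 + 8.5 + 5 + 4 + 8.5 = 27

27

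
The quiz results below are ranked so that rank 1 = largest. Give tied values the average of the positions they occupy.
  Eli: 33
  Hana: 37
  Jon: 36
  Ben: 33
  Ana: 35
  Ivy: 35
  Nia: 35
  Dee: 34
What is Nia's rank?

4

Sorted (descending): 37, 36, 35, 35, 35, 34, 33, 33
The 3 values of 35 occupy positions 3–5 → average rank 4.
The 2 values of 33 occupy positions 7–8 → average rank (7+8)/2 = 7.5.
Nia has value 35 → rank 4.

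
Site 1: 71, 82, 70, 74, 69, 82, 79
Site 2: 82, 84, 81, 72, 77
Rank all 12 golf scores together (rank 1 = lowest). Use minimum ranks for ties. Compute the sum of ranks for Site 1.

Sorted (ascending): 69, 70, 71, 72, 74, 77, 79, 81, 82, 82, 82, 84
The 3 values of 82 occupy positions 9–11 → each gets rank 9.
Site 1 values → pooled ranks: 71→3, 82→9, 70→2, 74→5, 69→1, 82→9, 79→7
Rank sum = 3 + 9 + 2 + 5 + 1 + 9 + 7 = 36

36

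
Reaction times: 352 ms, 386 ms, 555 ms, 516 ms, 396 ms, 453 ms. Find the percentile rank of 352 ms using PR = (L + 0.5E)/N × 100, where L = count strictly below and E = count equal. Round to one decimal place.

8.3

N = 6.
Strictly below 352: 0. Equal to 352: 1.
PR = (0 + 0.5·1)/6 × 100 = 8.3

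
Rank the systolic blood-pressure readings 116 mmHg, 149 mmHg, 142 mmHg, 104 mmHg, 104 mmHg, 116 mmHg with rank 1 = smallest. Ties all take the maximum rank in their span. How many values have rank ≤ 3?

2

Sorted (ascending): 104, 104, 116, 116, 142, 149
The 2 values of 104 occupy positions 1–2 → each gets rank 2.
The 2 values of 116 occupy positions 3–4 → each gets rank 4.
Ranks ≤ 3: {2, 2} → 2 values.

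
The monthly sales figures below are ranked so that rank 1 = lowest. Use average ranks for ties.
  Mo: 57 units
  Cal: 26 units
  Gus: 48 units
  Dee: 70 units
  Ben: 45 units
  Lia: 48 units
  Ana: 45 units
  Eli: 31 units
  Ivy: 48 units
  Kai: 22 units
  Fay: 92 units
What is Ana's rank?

4.5

Sorted (ascending): 22, 26, 31, 45, 45, 48, 48, 48, 57, 70, 92
The 2 values of 45 occupy positions 4–5 → average rank (4+5)/2 = 4.5.
The 3 values of 48 occupy positions 6–8 → average rank 7.
Ana has value 45 units → rank 4.5.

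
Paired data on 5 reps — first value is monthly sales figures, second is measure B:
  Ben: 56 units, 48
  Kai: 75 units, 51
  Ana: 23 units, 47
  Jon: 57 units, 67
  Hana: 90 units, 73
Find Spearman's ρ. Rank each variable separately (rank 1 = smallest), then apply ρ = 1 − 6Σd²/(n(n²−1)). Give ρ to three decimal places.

Ranks of variable 1: 2, 4, 1, 3, 5
Ranks of variable 2: 2, 3, 1, 4, 5
d = r₁ − r₂: 0, 1, 0, -1, 0
d²: 0, 1, 0, 1, 0; Σd² = 2
ρ = 1 − 6·2/(5·24) = 1 − 12/120 = 0.900

0.900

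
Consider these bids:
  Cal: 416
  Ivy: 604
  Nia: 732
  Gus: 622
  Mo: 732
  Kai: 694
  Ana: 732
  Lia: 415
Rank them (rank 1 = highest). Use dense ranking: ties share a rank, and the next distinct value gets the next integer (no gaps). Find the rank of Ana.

Sorted (descending): 732, 732, 732, 694, 622, 604, 416, 415
The 3 values of 732 share dense rank 1.
Remaining distinct values take the next consecutive integers.
Ana has value 732 → rank 1.

1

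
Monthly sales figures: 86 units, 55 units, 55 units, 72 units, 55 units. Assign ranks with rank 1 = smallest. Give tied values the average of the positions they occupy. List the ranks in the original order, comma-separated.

5, 2, 2, 4, 2

Sorted (ascending): 55, 55, 55, 72, 86
The 3 values of 55 occupy positions 1–3 → average rank 2.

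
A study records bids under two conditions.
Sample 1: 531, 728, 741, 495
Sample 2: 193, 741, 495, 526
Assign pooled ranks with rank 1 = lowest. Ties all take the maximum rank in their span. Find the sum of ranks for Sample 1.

22

Sorted (ascending): 193, 495, 495, 526, 531, 728, 741, 741
The 2 values of 495 occupy positions 2–3 → each gets rank 3.
The 2 values of 741 occupy positions 7–8 → each gets rank 8.
Sample 1 values → pooled ranks: 531→5, 728→6, 741→8, 495→3
Rank sum = 5 + 6 + 8 + 3 = 22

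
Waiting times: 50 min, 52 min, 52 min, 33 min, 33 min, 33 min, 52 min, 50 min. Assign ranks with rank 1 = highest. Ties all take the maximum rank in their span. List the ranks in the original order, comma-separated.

Sorted (descending): 52, 52, 52, 50, 50, 33, 33, 33
The 3 values of 52 occupy positions 1–3 → each gets rank 3.
The 2 values of 50 occupy positions 4–5 → each gets rank 5.
The 3 values of 33 occupy positions 6–8 → each gets rank 8.

5, 3, 3, 8, 8, 8, 3, 5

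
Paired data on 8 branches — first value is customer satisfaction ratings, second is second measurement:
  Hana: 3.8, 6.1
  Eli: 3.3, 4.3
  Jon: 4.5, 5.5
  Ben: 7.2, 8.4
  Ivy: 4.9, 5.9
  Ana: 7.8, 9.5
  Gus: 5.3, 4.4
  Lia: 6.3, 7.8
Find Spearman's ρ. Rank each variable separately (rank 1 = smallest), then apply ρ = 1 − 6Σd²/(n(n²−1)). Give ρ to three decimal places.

0.786

Ranks of variable 1: 2, 1, 3, 7, 4, 8, 5, 6
Ranks of variable 2: 5, 1, 3, 7, 4, 8, 2, 6
d = r₁ − r₂: -3, 0, 0, 0, 0, 0, 3, 0
d²: 9, 0, 0, 0, 0, 0, 9, 0; Σd² = 18
ρ = 1 − 6·18/(8·63) = 1 − 108/504 = 0.786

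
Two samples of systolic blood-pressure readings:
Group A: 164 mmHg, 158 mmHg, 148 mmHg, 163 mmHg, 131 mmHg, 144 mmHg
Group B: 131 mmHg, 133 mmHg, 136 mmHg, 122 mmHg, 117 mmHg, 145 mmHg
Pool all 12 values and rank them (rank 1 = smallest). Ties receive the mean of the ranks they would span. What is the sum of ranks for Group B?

25.5

Sorted (ascending): 117, 122, 131, 131, 133, 136, 144, 145, 148, 158, 163, 164
The 2 values of 131 occupy positions 3–4 → average rank (3+4)/2 = 3.5.
Group B values → pooled ranks: 131→3.5, 133→5, 136→6, 122→2, 117→1, 145→8
Rank sum = 3.5 + 5 + 6 + 2 + 1 + 8 = 25.5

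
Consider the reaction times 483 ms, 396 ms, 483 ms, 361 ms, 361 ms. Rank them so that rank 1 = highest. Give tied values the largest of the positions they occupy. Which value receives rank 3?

396

Sorted (descending): 483, 483, 396, 361, 361
The 2 values of 483 occupy positions 1–2 → each gets rank 2.
The 2 values of 361 occupy positions 4–5 → each gets rank 5.
Rank 3 → value 396.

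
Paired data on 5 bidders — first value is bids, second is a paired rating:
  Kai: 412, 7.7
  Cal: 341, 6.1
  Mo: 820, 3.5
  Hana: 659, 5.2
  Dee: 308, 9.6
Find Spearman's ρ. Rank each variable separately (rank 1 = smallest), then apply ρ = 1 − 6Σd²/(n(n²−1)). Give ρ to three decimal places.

-0.900

Ranks of variable 1: 3, 2, 5, 4, 1
Ranks of variable 2: 4, 3, 1, 2, 5
d = r₁ − r₂: -1, -1, 4, 2, -4
d²: 1, 1, 16, 4, 16; Σd² = 38
ρ = 1 − 6·38/(5·24) = 1 − 228/120 = -0.900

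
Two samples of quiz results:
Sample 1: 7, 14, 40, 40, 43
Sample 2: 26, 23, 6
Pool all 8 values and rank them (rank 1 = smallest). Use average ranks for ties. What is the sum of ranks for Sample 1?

26

Sorted (ascending): 6, 7, 14, 23, 26, 40, 40, 43
The 2 values of 40 occupy positions 6–7 → average rank (6+7)/2 = 6.5.
Sample 1 values → pooled ranks: 7→2, 14→3, 40→6.5, 40→6.5, 43→8
Rank sum = 2 + 3 + 6.5 + 6.5 + 8 = 26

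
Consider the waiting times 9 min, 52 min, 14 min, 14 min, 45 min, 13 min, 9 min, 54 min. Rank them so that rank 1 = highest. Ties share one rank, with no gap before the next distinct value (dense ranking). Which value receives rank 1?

54

Sorted (descending): 54, 52, 45, 14, 14, 13, 9, 9
The 2 values of 14 share dense rank 4.
The 2 values of 9 share dense rank 6.
Remaining distinct values take the next consecutive integers.
Rank 1 → value 54.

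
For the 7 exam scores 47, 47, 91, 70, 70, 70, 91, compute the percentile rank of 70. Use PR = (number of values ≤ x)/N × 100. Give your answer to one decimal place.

N = 7.
Strictly below 70: 2. Equal to 70: 3.
PR = 5/7 × 100 = 71.4

71.4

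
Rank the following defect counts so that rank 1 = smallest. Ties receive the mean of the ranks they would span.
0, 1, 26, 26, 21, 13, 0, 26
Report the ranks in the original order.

Sorted (ascending): 0, 0, 1, 13, 21, 26, 26, 26
The 2 values of 0 occupy positions 1–2 → average rank (1+2)/2 = 1.5.
The 3 values of 26 occupy positions 6–8 → average rank 7.

1.5, 3, 7, 7, 5, 4, 1.5, 7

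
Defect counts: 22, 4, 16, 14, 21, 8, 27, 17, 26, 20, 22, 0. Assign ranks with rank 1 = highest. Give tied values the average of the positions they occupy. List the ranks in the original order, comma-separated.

Sorted (descending): 27, 26, 22, 22, 21, 20, 17, 16, 14, 8, 4, 0
The 2 values of 22 occupy positions 3–4 → average rank (3+4)/2 = 3.5.

3.5, 11, 8, 9, 5, 10, 1, 7, 2, 6, 3.5, 12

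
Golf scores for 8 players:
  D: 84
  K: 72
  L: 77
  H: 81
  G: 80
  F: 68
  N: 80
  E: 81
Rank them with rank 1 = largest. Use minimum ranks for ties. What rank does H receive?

Sorted (descending): 84, 81, 81, 80, 80, 77, 72, 68
The 2 values of 81 occupy positions 2–3 → each gets rank 2.
The 2 values of 80 occupy positions 4–5 → each gets rank 4.
H has value 81 → rank 2.

2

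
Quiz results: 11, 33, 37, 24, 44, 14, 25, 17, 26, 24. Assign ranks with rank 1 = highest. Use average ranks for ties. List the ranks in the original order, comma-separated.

Sorted (descending): 44, 37, 33, 26, 25, 24, 24, 17, 14, 11
The 2 values of 24 occupy positions 6–7 → average rank (6+7)/2 = 6.5.

10, 3, 2, 6.5, 1, 9, 5, 8, 4, 6.5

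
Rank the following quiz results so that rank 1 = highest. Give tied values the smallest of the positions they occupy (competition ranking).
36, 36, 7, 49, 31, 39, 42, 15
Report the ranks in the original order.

Sorted (descending): 49, 42, 39, 36, 36, 31, 15, 7
The 2 values of 36 occupy positions 4–5 → each gets rank 4.

4, 4, 8, 1, 6, 3, 2, 7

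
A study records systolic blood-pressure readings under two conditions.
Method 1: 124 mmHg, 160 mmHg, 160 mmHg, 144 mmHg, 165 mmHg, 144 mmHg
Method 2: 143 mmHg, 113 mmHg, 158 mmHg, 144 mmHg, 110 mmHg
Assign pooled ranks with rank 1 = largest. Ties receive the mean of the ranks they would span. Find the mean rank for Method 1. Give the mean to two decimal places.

4.50

Sorted (descending): 165, 160, 160, 158, 144, 144, 144, 143, 124, 113, 110
The 2 values of 160 occupy positions 2–3 → average rank (2+3)/2 = 2.5.
The 3 values of 144 occupy positions 5–7 → average rank 6.
Method 1 values → pooled ranks: 124→9, 160→2.5, 160→2.5, 144→6, 165→1, 144→6
Mean rank = (9 + 2.5 + 2.5 + 6 + 1 + 6) / 6 = 4.50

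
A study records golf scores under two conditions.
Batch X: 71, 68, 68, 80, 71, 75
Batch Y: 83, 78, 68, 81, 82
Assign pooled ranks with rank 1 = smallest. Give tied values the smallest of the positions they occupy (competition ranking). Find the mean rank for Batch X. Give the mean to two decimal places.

4.00

Sorted (ascending): 68, 68, 68, 71, 71, 75, 78, 80, 81, 82, 83
The 3 values of 68 occupy positions 1–3 → each gets rank 1.
The 2 values of 71 occupy positions 4–5 → each gets rank 4.
Batch X values → pooled ranks: 71→4, 68→1, 68→1, 80→8, 71→4, 75→6
Mean rank = (4 + 1 + 1 + 8 + 4 + 6) / 6 = 4.00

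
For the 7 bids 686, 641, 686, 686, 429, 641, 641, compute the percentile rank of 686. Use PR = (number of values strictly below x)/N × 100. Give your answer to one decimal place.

57.1

N = 7.
Strictly below 686: 4. Equal to 686: 3.
PR = 4/7 × 100 = 57.1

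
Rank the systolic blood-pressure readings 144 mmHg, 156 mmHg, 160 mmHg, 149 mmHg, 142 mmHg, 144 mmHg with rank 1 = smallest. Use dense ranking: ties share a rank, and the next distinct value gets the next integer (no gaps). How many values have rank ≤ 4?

5

Sorted (ascending): 142, 144, 144, 149, 156, 160
The 2 values of 144 share dense rank 2.
Remaining distinct values take the next consecutive integers.
Ranks ≤ 4: {1, 2, 2, 3, 4} → 5 values.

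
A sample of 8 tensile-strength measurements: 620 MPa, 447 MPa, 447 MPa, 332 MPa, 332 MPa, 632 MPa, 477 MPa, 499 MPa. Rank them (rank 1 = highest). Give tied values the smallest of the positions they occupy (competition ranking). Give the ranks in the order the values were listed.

Sorted (descending): 632, 620, 499, 477, 447, 447, 332, 332
The 2 values of 447 occupy positions 5–6 → each gets rank 5.
The 2 values of 332 occupy positions 7–8 → each gets rank 7.

2, 5, 5, 7, 7, 1, 4, 3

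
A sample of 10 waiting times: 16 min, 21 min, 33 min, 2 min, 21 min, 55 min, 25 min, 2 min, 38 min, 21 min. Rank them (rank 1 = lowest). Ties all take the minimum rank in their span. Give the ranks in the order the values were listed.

Sorted (ascending): 2, 2, 16, 21, 21, 21, 25, 33, 38, 55
The 2 values of 2 occupy positions 1–2 → each gets rank 1.
The 3 values of 21 occupy positions 4–6 → each gets rank 4.

3, 4, 8, 1, 4, 10, 7, 1, 9, 4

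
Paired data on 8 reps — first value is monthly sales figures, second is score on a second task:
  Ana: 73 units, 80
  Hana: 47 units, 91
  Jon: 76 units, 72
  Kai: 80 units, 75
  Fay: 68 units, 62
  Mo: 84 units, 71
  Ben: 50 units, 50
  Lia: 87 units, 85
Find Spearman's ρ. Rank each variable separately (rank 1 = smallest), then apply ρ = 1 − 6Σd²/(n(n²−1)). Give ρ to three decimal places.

Ranks of variable 1: 4, 1, 5, 6, 3, 7, 2, 8
Ranks of variable 2: 6, 8, 4, 5, 2, 3, 1, 7
d = r₁ − r₂: -2, -7, 1, 1, 1, 4, 1, 1
d²: 4, 49, 1, 1, 1, 16, 1, 1; Σd² = 74
ρ = 1 − 6·74/(8·63) = 1 − 444/504 = 0.119

0.119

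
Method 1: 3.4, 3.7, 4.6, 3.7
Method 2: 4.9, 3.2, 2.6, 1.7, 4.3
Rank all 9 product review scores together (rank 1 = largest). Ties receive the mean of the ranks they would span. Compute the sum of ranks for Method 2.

28

Sorted (descending): 4.9, 4.6, 4.3, 3.7, 3.7, 3.4, 3.2, 2.6, 1.7
The 2 values of 3.7 occupy positions 4–5 → average rank (4+5)/2 = 4.5.
Method 2 values → pooled ranks: 4.9→1, 3.2→7, 2.6→8, 1.7→9, 4.3→3
Rank sum = 1 + 7 + 8 + 9 + 3 = 28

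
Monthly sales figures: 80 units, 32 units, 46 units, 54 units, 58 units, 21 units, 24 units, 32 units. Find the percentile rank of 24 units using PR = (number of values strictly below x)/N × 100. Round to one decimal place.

12.5

N = 8.
Strictly below 24: 1. Equal to 24: 1.
PR = 1/8 × 100 = 12.5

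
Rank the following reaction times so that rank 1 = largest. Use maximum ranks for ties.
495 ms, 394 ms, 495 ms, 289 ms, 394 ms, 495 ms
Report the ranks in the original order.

3, 5, 3, 6, 5, 3

Sorted (descending): 495, 495, 495, 394, 394, 289
The 3 values of 495 occupy positions 1–3 → each gets rank 3.
The 2 values of 394 occupy positions 4–5 → each gets rank 5.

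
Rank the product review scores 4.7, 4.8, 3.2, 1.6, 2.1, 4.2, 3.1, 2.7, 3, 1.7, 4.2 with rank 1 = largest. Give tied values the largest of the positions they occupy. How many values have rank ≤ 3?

2

Sorted (descending): 4.8, 4.7, 4.2, 4.2, 3.2, 3.1, 3, 2.7, 2.1, 1.7, 1.6
The 2 values of 4.2 occupy positions 3–4 → each gets rank 4.
Ranks ≤ 3: {1, 2} → 2 values.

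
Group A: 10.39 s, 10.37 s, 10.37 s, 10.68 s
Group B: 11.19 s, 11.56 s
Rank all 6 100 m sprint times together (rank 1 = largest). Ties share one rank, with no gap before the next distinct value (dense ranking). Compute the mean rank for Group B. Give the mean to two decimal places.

Sorted (descending): 11.56, 11.19, 10.68, 10.39, 10.37, 10.37
The 2 values of 10.37 share dense rank 5.
Remaining distinct values take the next consecutive integers.
Group B values → pooled ranks: 11.19→2, 11.56→1
Mean rank = (2 + 1) / 2 = 1.50

1.50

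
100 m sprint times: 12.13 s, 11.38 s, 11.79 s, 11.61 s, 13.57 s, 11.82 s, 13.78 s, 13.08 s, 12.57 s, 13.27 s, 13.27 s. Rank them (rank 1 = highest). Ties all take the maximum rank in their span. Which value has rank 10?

11.61

Sorted (descending): 13.78, 13.57, 13.27, 13.27, 13.08, 12.57, 12.13, 11.82, 11.79, 11.61, 11.38
The 2 values of 13.27 occupy positions 3–4 → each gets rank 4.
Rank 10 → value 11.61.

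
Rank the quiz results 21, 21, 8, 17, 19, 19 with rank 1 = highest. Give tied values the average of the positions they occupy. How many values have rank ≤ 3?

Sorted (descending): 21, 21, 19, 19, 17, 8
The 2 values of 21 occupy positions 1–2 → average rank (1+2)/2 = 1.5.
The 2 values of 19 occupy positions 3–4 → average rank (3+4)/2 = 3.5.
Ranks ≤ 3: {1.5, 1.5} → 2 values.

2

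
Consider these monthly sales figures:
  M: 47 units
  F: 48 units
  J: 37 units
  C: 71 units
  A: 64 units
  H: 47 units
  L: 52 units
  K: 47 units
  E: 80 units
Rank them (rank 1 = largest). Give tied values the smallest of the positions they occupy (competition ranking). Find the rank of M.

Sorted (descending): 80, 71, 64, 52, 48, 47, 47, 47, 37
The 3 values of 47 occupy positions 6–8 → each gets rank 6.
M has value 47 units → rank 6.

6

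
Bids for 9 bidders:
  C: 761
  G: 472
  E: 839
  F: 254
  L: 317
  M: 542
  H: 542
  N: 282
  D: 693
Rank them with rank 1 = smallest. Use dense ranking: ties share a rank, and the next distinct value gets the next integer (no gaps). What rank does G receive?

4

Sorted (ascending): 254, 282, 317, 472, 542, 542, 693, 761, 839
The 2 values of 542 share dense rank 5.
Remaining distinct values take the next consecutive integers.
G has value 472 → rank 4.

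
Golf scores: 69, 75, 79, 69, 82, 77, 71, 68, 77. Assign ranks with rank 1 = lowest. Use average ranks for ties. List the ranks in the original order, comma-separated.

Sorted (ascending): 68, 69, 69, 71, 75, 77, 77, 79, 82
The 2 values of 69 occupy positions 2–3 → average rank (2+3)/2 = 2.5.
The 2 values of 77 occupy positions 6–7 → average rank (6+7)/2 = 6.5.

2.5, 5, 8, 2.5, 9, 6.5, 4, 1, 6.5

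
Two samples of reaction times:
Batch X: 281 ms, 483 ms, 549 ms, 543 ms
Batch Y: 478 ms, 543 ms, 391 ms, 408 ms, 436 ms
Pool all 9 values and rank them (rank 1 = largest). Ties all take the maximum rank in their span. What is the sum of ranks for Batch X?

Sorted (descending): 549, 543, 543, 483, 478, 436, 408, 391, 281
The 2 values of 543 occupy positions 2–3 → each gets rank 3.
Batch X values → pooled ranks: 281→9, 483→4, 549→1, 543→3
Rank sum = 9 + 4 + 1 + 3 = 17

17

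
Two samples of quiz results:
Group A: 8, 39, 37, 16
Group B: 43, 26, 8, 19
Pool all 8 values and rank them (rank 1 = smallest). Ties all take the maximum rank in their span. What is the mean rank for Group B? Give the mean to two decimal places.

Sorted (ascending): 8, 8, 16, 19, 26, 37, 39, 43
The 2 values of 8 occupy positions 1–2 → each gets rank 2.
Group B values → pooled ranks: 43→8, 26→5, 8→2, 19→4
Mean rank = (8 + 5 + 2 + 4) / 4 = 4.75

4.75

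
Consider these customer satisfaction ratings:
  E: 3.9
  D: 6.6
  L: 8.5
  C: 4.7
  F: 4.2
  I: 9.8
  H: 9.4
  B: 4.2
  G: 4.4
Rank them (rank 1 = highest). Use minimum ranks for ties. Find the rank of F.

7

Sorted (descending): 9.8, 9.4, 8.5, 6.6, 4.7, 4.4, 4.2, 4.2, 3.9
The 2 values of 4.2 occupy positions 7–8 → each gets rank 7.
F has value 4.2 → rank 7.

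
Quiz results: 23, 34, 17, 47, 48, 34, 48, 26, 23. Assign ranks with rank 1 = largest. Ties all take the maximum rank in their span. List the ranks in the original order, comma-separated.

8, 5, 9, 3, 2, 5, 2, 6, 8

Sorted (descending): 48, 48, 47, 34, 34, 26, 23, 23, 17
The 2 values of 48 occupy positions 1–2 → each gets rank 2.
The 2 values of 34 occupy positions 4–5 → each gets rank 5.
The 2 values of 23 occupy positions 7–8 → each gets rank 8.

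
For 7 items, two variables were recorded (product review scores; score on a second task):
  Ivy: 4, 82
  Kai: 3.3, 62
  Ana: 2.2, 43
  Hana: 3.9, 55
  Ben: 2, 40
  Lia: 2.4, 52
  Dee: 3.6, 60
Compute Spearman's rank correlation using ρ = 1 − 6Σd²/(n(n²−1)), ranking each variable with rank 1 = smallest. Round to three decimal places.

Ranks of variable 1: 7, 4, 2, 6, 1, 3, 5
Ranks of variable 2: 7, 6, 2, 4, 1, 3, 5
d = r₁ − r₂: 0, -2, 0, 2, 0, 0, 0
d²: 0, 4, 0, 4, 0, 0, 0; Σd² = 8
ρ = 1 − 6·8/(7·48) = 1 − 48/336 = 0.857

0.857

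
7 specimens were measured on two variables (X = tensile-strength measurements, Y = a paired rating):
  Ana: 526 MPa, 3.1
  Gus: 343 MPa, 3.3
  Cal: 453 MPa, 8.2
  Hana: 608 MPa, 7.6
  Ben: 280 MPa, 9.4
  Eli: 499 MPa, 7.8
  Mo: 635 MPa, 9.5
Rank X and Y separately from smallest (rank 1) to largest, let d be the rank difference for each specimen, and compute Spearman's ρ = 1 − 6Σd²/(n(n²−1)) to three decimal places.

0.036

Ranks of variable 1: 5, 2, 3, 6, 1, 4, 7
Ranks of variable 2: 1, 2, 5, 3, 6, 4, 7
d = r₁ − r₂: 4, 0, -2, 3, -5, 0, 0
d²: 16, 0, 4, 9, 25, 0, 0; Σd² = 54
ρ = 1 − 6·54/(7·48) = 1 − 324/336 = 0.036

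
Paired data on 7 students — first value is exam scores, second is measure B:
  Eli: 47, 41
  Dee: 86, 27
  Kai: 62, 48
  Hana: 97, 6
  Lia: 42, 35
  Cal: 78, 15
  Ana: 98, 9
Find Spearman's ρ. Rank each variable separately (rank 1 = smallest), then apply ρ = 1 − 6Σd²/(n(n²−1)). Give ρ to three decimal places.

-0.786

Ranks of variable 1: 2, 5, 3, 6, 1, 4, 7
Ranks of variable 2: 6, 4, 7, 1, 5, 3, 2
d = r₁ − r₂: -4, 1, -4, 5, -4, 1, 5
d²: 16, 1, 16, 25, 16, 1, 25; Σd² = 100
ρ = 1 − 6·100/(7·48) = 1 − 600/336 = -0.786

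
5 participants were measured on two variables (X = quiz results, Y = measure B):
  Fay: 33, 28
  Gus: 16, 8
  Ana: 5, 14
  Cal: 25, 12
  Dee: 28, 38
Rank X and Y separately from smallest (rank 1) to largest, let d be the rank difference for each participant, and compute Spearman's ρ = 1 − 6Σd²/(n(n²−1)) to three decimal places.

Ranks of variable 1: 5, 2, 1, 3, 4
Ranks of variable 2: 4, 1, 3, 2, 5
d = r₁ − r₂: 1, 1, -2, 1, -1
d²: 1, 1, 4, 1, 1; Σd² = 8
ρ = 1 − 6·8/(5·24) = 1 − 48/120 = 0.600

0.600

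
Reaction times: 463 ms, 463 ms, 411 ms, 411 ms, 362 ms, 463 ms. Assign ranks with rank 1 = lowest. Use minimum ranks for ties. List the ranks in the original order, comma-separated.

4, 4, 2, 2, 1, 4

Sorted (ascending): 362, 411, 411, 463, 463, 463
The 2 values of 411 occupy positions 2–3 → each gets rank 2.
The 3 values of 463 occupy positions 4–6 → each gets rank 4.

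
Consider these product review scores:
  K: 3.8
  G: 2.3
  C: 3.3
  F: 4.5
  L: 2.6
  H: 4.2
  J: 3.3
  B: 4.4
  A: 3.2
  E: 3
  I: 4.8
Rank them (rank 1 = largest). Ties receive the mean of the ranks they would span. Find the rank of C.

6.5

Sorted (descending): 4.8, 4.5, 4.4, 4.2, 3.8, 3.3, 3.3, 3.2, 3, 2.6, 2.3
The 2 values of 3.3 occupy positions 6–7 → average rank (6+7)/2 = 6.5.
C has value 3.3 → rank 6.5.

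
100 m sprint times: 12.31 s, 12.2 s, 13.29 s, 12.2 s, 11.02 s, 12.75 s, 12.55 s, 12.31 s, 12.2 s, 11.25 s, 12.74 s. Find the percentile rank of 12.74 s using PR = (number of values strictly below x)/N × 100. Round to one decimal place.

72.7

N = 11.
Strictly below 12.74: 8. Equal to 12.74: 1.
PR = 8/11 × 100 = 72.7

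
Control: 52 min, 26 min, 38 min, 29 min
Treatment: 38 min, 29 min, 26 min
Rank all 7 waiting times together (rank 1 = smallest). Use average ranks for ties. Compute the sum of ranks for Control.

17.5

Sorted (ascending): 26, 26, 29, 29, 38, 38, 52
The 2 values of 26 occupy positions 1–2 → average rank (1+2)/2 = 1.5.
The 2 values of 29 occupy positions 3–4 → average rank (3+4)/2 = 3.5.
The 2 values of 38 occupy positions 5–6 → average rank (5+6)/2 = 5.5.
Control values → pooled ranks: 52→7, 26→1.5, 38→5.5, 29→3.5
Rank sum = 7 + 1.5 + 5.5 + 3.5 = 17.5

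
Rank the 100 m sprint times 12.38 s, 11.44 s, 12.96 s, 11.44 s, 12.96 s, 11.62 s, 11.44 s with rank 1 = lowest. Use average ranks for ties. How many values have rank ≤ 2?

3

Sorted (ascending): 11.44, 11.44, 11.44, 11.62, 12.38, 12.96, 12.96
The 3 values of 11.44 occupy positions 1–3 → average rank 2.
The 2 values of 12.96 occupy positions 6–7 → average rank (6+7)/2 = 6.5.
Ranks ≤ 2: {2, 2, 2} → 3 values.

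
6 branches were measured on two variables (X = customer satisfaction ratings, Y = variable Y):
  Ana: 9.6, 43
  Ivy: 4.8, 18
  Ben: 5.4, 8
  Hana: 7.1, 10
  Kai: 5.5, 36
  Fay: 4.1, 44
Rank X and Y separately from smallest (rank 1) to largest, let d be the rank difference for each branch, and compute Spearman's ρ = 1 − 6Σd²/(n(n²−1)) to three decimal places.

-0.143

Ranks of variable 1: 6, 2, 3, 5, 4, 1
Ranks of variable 2: 5, 3, 1, 2, 4, 6
d = r₁ − r₂: 1, -1, 2, 3, 0, -5
d²: 1, 1, 4, 9, 0, 25; Σd² = 40
ρ = 1 − 6·40/(6·35) = 1 − 240/210 = -0.143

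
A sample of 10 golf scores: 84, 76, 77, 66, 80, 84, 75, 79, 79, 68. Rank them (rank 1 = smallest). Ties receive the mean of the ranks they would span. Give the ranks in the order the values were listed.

Sorted (ascending): 66, 68, 75, 76, 77, 79, 79, 80, 84, 84
The 2 values of 79 occupy positions 6–7 → average rank (6+7)/2 = 6.5.
The 2 values of 84 occupy positions 9–10 → average rank (9+10)/2 = 9.5.

9.5, 4, 5, 1, 8, 9.5, 3, 6.5, 6.5, 2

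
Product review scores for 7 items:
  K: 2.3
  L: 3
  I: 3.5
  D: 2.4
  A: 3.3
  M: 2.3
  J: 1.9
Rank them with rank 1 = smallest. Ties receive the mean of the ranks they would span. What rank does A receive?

6

Sorted (ascending): 1.9, 2.3, 2.3, 2.4, 3, 3.3, 3.5
The 2 values of 2.3 occupy positions 2–3 → average rank (2+3)/2 = 2.5.
A has value 3.3 → rank 6.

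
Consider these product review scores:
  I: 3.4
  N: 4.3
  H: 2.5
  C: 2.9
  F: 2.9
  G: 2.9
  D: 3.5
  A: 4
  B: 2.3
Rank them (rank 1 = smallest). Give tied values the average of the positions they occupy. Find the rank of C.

Sorted (ascending): 2.3, 2.5, 2.9, 2.9, 2.9, 3.4, 3.5, 4, 4.3
The 3 values of 2.9 occupy positions 3–5 → average rank 4.
C has value 2.9 → rank 4.

4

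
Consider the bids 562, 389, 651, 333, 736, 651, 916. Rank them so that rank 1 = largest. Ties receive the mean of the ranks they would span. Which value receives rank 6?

Sorted (descending): 916, 736, 651, 651, 562, 389, 333
The 2 values of 651 occupy positions 3–4 → average rank (3+4)/2 = 3.5.
Rank 6 → value 389.

389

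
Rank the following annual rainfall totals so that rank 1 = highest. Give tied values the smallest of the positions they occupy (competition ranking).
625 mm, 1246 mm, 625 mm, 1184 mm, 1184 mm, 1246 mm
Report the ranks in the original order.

Sorted (descending): 1246, 1246, 1184, 1184, 625, 625
The 2 values of 1246 occupy positions 1–2 → each gets rank 1.
The 2 values of 1184 occupy positions 3–4 → each gets rank 3.
The 2 values of 625 occupy positions 5–6 → each gets rank 5.

5, 1, 5, 3, 3, 1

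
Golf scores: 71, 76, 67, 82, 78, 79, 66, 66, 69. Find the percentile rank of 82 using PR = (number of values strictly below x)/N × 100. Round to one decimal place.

N = 9.
Strictly below 82: 8. Equal to 82: 1.
PR = 8/9 × 100 = 88.9

88.9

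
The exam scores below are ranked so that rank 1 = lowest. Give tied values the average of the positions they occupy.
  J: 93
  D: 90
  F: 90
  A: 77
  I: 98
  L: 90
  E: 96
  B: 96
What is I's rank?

8

Sorted (ascending): 77, 90, 90, 90, 93, 96, 96, 98
The 3 values of 90 occupy positions 2–4 → average rank 3.
The 2 values of 96 occupy positions 6–7 → average rank (6+7)/2 = 6.5.
I has value 98 → rank 8.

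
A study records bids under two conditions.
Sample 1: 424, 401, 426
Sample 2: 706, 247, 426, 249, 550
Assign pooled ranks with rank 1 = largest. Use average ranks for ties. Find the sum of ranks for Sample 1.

14.5

Sorted (descending): 706, 550, 426, 426, 424, 401, 249, 247
The 2 values of 426 occupy positions 3–4 → average rank (3+4)/2 = 3.5.
Sample 1 values → pooled ranks: 424→5, 401→6, 426→3.5
Rank sum = 5 + 6 + 3.5 = 14.5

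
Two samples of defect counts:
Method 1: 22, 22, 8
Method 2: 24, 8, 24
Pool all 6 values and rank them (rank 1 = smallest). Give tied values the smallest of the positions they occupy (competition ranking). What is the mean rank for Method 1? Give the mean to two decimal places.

2.33

Sorted (ascending): 8, 8, 22, 22, 24, 24
The 2 values of 8 occupy positions 1–2 → each gets rank 1.
The 2 values of 22 occupy positions 3–4 → each gets rank 3.
The 2 values of 24 occupy positions 5–6 → each gets rank 5.
Method 1 values → pooled ranks: 22→3, 22→3, 8→1
Mean rank = (3 + 3 + 1) / 3 = 2.33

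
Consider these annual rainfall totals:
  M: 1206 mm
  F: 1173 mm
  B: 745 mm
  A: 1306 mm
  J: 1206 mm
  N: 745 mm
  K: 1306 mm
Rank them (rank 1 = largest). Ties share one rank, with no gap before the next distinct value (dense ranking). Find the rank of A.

1

Sorted (descending): 1306, 1306, 1206, 1206, 1173, 745, 745
The 2 values of 1306 share dense rank 1.
The 2 values of 1206 share dense rank 2.
The 2 values of 745 share dense rank 4.
Remaining distinct values take the next consecutive integers.
A has value 1306 mm → rank 1.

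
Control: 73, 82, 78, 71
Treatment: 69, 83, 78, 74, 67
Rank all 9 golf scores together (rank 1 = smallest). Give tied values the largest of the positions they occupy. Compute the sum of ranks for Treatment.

Sorted (ascending): 67, 69, 71, 73, 74, 78, 78, 82, 83
The 2 values of 78 occupy positions 6–7 → each gets rank 7.
Treatment values → pooled ranks: 69→2, 83→9, 78→7, 74→5, 67→1
Rank sum = 2 + 9 + 7 + 5 + 1 = 24

24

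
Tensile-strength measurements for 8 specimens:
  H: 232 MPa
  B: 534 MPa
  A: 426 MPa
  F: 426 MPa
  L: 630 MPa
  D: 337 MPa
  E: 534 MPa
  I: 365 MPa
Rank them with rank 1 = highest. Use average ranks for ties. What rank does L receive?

Sorted (descending): 630, 534, 534, 426, 426, 365, 337, 232
The 2 values of 534 occupy positions 2–3 → average rank (2+3)/2 = 2.5.
The 2 values of 426 occupy positions 4–5 → average rank (4+5)/2 = 4.5.
L has value 630 MPa → rank 1.

1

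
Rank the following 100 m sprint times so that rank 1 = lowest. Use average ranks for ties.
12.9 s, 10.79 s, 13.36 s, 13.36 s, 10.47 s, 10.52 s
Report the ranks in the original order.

Sorted (ascending): 10.47, 10.52, 10.79, 12.9, 13.36, 13.36
The 2 values of 13.36 occupy positions 5–6 → average rank (5+6)/2 = 5.5.

4, 3, 5.5, 5.5, 1, 2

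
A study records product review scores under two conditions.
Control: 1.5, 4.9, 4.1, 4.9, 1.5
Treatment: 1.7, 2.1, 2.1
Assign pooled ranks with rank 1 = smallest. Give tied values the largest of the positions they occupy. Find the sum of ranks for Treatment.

Sorted (ascending): 1.5, 1.5, 1.7, 2.1, 2.1, 4.1, 4.9, 4.9
The 2 values of 1.5 occupy positions 1–2 → each gets rank 2.
The 2 values of 2.1 occupy positions 4–5 → each gets rank 5.
The 2 values of 4.9 occupy positions 7–8 → each gets rank 8.
Treatment values → pooled ranks: 1.7→3, 2.1→5, 2.1→5
Rank sum = 3 + 5 + 5 = 13

13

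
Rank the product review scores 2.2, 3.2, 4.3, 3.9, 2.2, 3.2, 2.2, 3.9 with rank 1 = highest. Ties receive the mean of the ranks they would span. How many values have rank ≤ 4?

3

Sorted (descending): 4.3, 3.9, 3.9, 3.2, 3.2, 2.2, 2.2, 2.2
The 2 values of 3.9 occupy positions 2–3 → average rank (2+3)/2 = 2.5.
The 2 values of 3.2 occupy positions 4–5 → average rank (4+5)/2 = 4.5.
The 3 values of 2.2 occupy positions 6–8 → average rank 7.
Ranks ≤ 4: {1, 2.5, 2.5} → 3 values.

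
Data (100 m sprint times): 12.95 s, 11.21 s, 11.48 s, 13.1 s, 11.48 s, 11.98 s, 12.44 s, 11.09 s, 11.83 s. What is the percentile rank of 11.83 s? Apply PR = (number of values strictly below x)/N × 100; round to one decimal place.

N = 9.
Strictly below 11.83: 4. Equal to 11.83: 1.
PR = 4/9 × 100 = 44.4

44.4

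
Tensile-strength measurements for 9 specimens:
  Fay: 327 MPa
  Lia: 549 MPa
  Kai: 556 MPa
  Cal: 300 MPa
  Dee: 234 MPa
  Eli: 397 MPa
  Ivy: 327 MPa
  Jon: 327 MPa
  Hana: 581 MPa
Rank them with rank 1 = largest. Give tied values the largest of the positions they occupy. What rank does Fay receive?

7

Sorted (descending): 581, 556, 549, 397, 327, 327, 327, 300, 234
The 3 values of 327 occupy positions 5–7 → each gets rank 7.
Fay has value 327 MPa → rank 7.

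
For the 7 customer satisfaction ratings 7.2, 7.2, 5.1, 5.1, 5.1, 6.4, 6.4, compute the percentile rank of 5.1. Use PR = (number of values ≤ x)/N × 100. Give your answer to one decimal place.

N = 7.
Strictly below 5.1: 0. Equal to 5.1: 3.
PR = 3/7 × 100 = 42.9

42.9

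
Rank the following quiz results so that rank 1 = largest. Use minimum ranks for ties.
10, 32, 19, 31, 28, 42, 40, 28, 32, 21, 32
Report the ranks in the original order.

Sorted (descending): 42, 40, 32, 32, 32, 31, 28, 28, 21, 19, 10
The 3 values of 32 occupy positions 3–5 → each gets rank 3.
The 2 values of 28 occupy positions 7–8 → each gets rank 7.

11, 3, 10, 6, 7, 1, 2, 7, 3, 9, 3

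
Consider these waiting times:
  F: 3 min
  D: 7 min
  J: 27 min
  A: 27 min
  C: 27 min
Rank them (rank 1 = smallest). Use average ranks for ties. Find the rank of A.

4

Sorted (ascending): 3, 7, 27, 27, 27
The 3 values of 27 occupy positions 3–5 → average rank 4.
A has value 27 min → rank 4.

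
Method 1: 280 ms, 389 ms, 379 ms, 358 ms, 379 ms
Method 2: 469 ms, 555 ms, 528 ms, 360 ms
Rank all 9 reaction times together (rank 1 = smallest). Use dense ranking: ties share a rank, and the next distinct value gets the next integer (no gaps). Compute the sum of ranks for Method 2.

Sorted (ascending): 280, 358, 360, 379, 379, 389, 469, 528, 555
The 2 values of 379 share dense rank 4.
Remaining distinct values take the next consecutive integers.
Method 2 values → pooled ranks: 469→6, 555→8, 528→7, 360→3
Rank sum = 6 + 8 + 7 + 3 = 24

24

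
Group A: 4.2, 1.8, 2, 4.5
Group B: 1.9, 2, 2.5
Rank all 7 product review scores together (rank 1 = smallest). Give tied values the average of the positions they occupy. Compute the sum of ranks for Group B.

Sorted (ascending): 1.8, 1.9, 2, 2, 2.5, 4.2, 4.5
The 2 values of 2 occupy positions 3–4 → average rank (3+4)/2 = 3.5.
Group B values → pooled ranks: 1.9→2, 2→3.5, 2.5→5
Rank sum = 2 + 3.5 + 5 = 10.5

10.5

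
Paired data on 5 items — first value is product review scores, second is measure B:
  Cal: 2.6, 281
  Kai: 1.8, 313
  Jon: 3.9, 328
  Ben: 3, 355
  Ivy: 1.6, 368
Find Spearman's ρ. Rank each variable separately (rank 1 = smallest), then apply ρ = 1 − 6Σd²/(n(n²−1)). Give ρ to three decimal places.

Ranks of variable 1: 3, 2, 5, 4, 1
Ranks of variable 2: 1, 2, 3, 4, 5
d = r₁ − r₂: 2, 0, 2, 0, -4
d²: 4, 0, 4, 0, 16; Σd² = 24
ρ = 1 − 6·24/(5·24) = 1 − 144/120 = -0.200

-0.200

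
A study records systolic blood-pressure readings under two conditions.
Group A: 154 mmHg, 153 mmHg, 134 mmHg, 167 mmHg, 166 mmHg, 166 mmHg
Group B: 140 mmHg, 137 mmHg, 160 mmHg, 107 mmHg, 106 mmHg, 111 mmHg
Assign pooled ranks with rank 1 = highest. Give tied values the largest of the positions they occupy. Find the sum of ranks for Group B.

Sorted (descending): 167, 166, 166, 160, 154, 153, 140, 137, 134, 111, 107, 106
The 2 values of 166 occupy positions 2–3 → each gets rank 3.
Group B values → pooled ranks: 140→7, 137→8, 160→4, 107→11, 106→12, 111→10
Rank sum = 7 + 8 + 4 + 11 + 12 + 10 = 52

52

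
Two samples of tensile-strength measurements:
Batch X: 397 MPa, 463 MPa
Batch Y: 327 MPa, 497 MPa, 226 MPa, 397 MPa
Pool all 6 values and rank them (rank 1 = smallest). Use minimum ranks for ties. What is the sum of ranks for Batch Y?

12

Sorted (ascending): 226, 327, 397, 397, 463, 497
The 2 values of 397 occupy positions 3–4 → each gets rank 3.
Batch Y values → pooled ranks: 327→2, 497→6, 226→1, 397→3
Rank sum = 2 + 6 + 1 + 3 = 12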